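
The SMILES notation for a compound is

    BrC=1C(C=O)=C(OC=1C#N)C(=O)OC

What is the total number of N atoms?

1

Scan the SMILES for N atoms (remember two-letter symbols like Cl and Br are single atoms).
Nitrogen count: 1.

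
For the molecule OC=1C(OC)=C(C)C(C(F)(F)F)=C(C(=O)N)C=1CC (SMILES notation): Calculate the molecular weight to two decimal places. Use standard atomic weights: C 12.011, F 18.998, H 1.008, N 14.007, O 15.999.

First, the molecular formula is C12H14F3NO3 (counting implicit H from valence).
  C: 12 × 12.011 = 144.132
  F: 3 × 18.998 = 56.994
  H: 14 × 1.008 = 14.112
  N: 1 × 14.007 = 14.007
  O: 3 × 15.999 = 47.997
Sum: 12×12.011 + 3×18.998 + 14×1.008 + 1×14.007 + 3×15.999 = 277.242 → 277.24 g/mol.

277.24 g/mol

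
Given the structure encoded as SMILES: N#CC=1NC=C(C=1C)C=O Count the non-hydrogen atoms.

10

Every atom symbol written in the SMILES (organic subset) is one heavy atom; implicit H are not written.
Heavy atoms by element → C:7, N:2, O:1.
Total: 10.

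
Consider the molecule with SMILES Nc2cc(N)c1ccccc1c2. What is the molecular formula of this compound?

C10H10N2

Walk through each heavy atom and fill implicit hydrogens from standard valence (C 4, N 3, O 2, S 2, halogen 1); for lowercase aromatic atoms, an aromatic c carries 1 H when it has two neighbours and 0 H with three, and aromatic n carries 0 H:
  atom 1: N, bond orders sum to 1 (valence 3) → 2 H
  atom 2: aromatic c, 3 neighbours → 0 H
  atom 3: aromatic c, 2 neighbours → 1 H
  atom 4: aromatic c, 3 neighbours → 0 H
  atom 5: N, bond orders sum to 1 (valence 3) → 2 H
  atom 6: aromatic c, 3 neighbours → 0 H
  atom 7: aromatic c, 2 neighbours → 1 H
  atom 8: aromatic c, 2 neighbours → 1 H
  atom 9: aromatic c, 2 neighbours → 1 H
  atom 10: aromatic c, 2 neighbours → 1 H
  atom 11: aromatic c, 3 neighbours → 0 H
  atom 12: aromatic c, 2 neighbours → 1 H
Totals → C:10, H:10, N:2.
In Hill order: C10H10N2.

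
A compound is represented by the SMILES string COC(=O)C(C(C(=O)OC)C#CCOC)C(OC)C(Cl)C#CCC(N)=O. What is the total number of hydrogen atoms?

Walk through each heavy atom and fill implicit hydrogens from standard valence (C 4, N 3, O 2, S 2, halogen 1):
  atom 1: C, bond orders sum to 1 (valence 4) → 3 H
  atom 2: O, bond orders sum to 2 (valence 2) → 0 H
  atom 3: C, bond orders sum to 4 (valence 4) → 0 H
  atom 4: O, bond orders sum to 2 (valence 2) → 0 H
  atom 5: C, bond orders sum to 3 (valence 4) → 1 H
  atom 6: C, bond orders sum to 3 (valence 4) → 1 H
  atom 7: C, bond orders sum to 4 (valence 4) → 0 H
  atom 8: O, bond orders sum to 2 (valence 2) → 0 H
  atom 9: O, bond orders sum to 2 (valence 2) → 0 H
  atom 10: C, bond orders sum to 1 (valence 4) → 3 H
  atom 11: C, bond orders sum to 4 (valence 4) → 0 H
  atom 12: C, bond orders sum to 4 (valence 4) → 0 H
  atom 13: C, bond orders sum to 2 (valence 4) → 2 H
  atom 14: O, bond orders sum to 2 (valence 2) → 0 H
  atom 15: C, bond orders sum to 1 (valence 4) → 3 H
  atom 16: C, bond orders sum to 3 (valence 4) → 1 H
  atom 17: O, bond orders sum to 2 (valence 2) → 0 H
  atom 18: C, bond orders sum to 1 (valence 4) → 3 H
  atom 19: C, bond orders sum to 3 (valence 4) → 1 H
  atom 20: Cl (halogen, monovalent) → 0 H
  atom 21: C, bond orders sum to 4 (valence 4) → 0 H
  atom 22: C, bond orders sum to 4 (valence 4) → 0 H
  atom 23: C, bond orders sum to 2 (valence 4) → 2 H
  atom 24: C, bond orders sum to 4 (valence 4) → 0 H
  atom 25: N, bond orders sum to 1 (valence 3) → 2 H
  atom 26: O, bond orders sum to 2 (valence 2) → 0 H
Total hydrogens: 22.

22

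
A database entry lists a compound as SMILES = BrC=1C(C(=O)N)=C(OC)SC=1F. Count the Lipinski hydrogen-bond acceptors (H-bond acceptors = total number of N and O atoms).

3

N atoms: 1; O atoms: 2.
Lipinski HBA = 1 + 2 = 3.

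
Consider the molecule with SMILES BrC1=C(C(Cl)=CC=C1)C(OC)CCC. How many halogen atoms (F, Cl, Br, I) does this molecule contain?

Halogen atoms appear at heavy-atom positions 1, 5 (1×Br, 1×Cl).
Other groups present: 1 ether.
Halogen count: 2.

2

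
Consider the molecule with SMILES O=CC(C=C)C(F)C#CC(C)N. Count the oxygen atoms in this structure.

Scan the SMILES for O atoms (remember two-letter symbols like Cl and Br are single atoms).
Oxygen count: 1.

1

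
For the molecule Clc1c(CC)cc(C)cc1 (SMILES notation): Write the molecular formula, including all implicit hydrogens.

C9H11Cl

Walk through each heavy atom and fill implicit hydrogens from standard valence (C 4, N 3, O 2, S 2, halogen 1); for lowercase aromatic atoms, an aromatic c carries 1 H when it has two neighbours and 0 H with three, and aromatic n carries 0 H:
  atom 1: Cl (halogen, monovalent) → 0 H
  atom 2: aromatic c, 3 neighbours → 0 H
  atom 3: aromatic c, 3 neighbours → 0 H
  atom 4: C, bond orders sum to 2 (valence 4) → 2 H
  atom 5: C, bond orders sum to 1 (valence 4) → 3 H
  atom 6: aromatic c, 2 neighbours → 1 H
  atom 7: aromatic c, 3 neighbours → 0 H
  atom 8: C, bond orders sum to 1 (valence 4) → 3 H
  atom 9: aromatic c, 2 neighbours → 1 H
  atom 10: aromatic c, 2 neighbours → 1 H
Totals → C:9, H:11, Cl:1.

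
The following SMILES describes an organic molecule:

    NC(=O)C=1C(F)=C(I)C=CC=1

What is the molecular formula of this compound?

Walk through each heavy atom and fill implicit hydrogens from standard valence (C 4, N 3, O 2, S 2, halogen 1):
  atom 1: N, bond orders sum to 1 (valence 3) → 2 H
  atom 2: C, bond orders sum to 4 (valence 4) → 0 H
  atom 3: O, bond orders sum to 2 (valence 2) → 0 H
  atom 4: C, bond orders sum to 4 (valence 4) → 0 H
  atom 5: C, bond orders sum to 4 (valence 4) → 0 H
  atom 6: F (halogen, monovalent) → 0 H
  atom 7: C, bond orders sum to 4 (valence 4) → 0 H
  atom 8: I (halogen, monovalent) → 0 H
  atom 9: C, bond orders sum to 3 (valence 4) → 1 H
  atom 10: C, bond orders sum to 3 (valence 4) → 1 H
  atom 11: C, bond orders sum to 3 (valence 4) → 1 H
Totals → C:7, H:5, F:1, I:1, N:1, O:1.
In Hill order: C7H5FINO.

C7H5FINO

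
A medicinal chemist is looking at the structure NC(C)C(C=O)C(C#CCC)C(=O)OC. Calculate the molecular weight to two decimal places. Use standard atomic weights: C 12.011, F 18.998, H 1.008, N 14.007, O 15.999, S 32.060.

First, the molecular formula is C11H17NO3 (counting implicit H from valence).
  C: 11 × 12.011 = 132.121
  H: 17 × 1.008 = 17.136
  N: 1 × 14.007 = 14.007
  O: 3 × 15.999 = 47.997
Sum: 11×12.011 + 17×1.008 + 1×14.007 + 3×15.999 = 211.261 → 211.26 g/mol.

211.26 g/mol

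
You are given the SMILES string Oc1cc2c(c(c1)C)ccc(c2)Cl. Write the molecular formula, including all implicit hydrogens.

C11H9ClO

Walk through each heavy atom and fill implicit hydrogens from standard valence (C 4, N 3, O 2, S 2, halogen 1); for lowercase aromatic atoms, an aromatic c carries 1 H when it has two neighbours and 0 H with three, and aromatic n carries 0 H:
  atom 1: O, bond orders sum to 1 (valence 2) → 1 H
  atom 2: aromatic c, 3 neighbours → 0 H
  atom 3: aromatic c, 2 neighbours → 1 H
  atom 4: aromatic c, 3 neighbours → 0 H
  atom 5: aromatic c, 3 neighbours → 0 H
  atom 6: aromatic c, 3 neighbours → 0 H
  atom 7: aromatic c, 2 neighbours → 1 H
  atom 8: C, bond orders sum to 1 (valence 4) → 3 H
  atom 9: aromatic c, 2 neighbours → 1 H
  atom 10: aromatic c, 2 neighbours → 1 H
  atom 11: aromatic c, 3 neighbours → 0 H
  atom 12: aromatic c, 2 neighbours → 1 H
  atom 13: Cl (halogen, monovalent) → 0 H
Totals → C:11, H:9, Cl:1, O:1.
In Hill order: C11H9ClO.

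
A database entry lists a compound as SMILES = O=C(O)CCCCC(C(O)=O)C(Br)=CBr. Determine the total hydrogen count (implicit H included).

Walk through each heavy atom and fill implicit hydrogens from standard valence (C 4, N 3, O 2, S 2, halogen 1):
  atom 1: O, bond orders sum to 2 (valence 2) → 0 H
  atom 2: C, bond orders sum to 4 (valence 4) → 0 H
  atom 3: O, bond orders sum to 1 (valence 2) → 1 H
  atom 4: C, bond orders sum to 2 (valence 4) → 2 H
  atom 5: C, bond orders sum to 2 (valence 4) → 2 H
  atom 6: C, bond orders sum to 2 (valence 4) → 2 H
  atom 7: C, bond orders sum to 2 (valence 4) → 2 H
  atom 8: C, bond orders sum to 3 (valence 4) → 1 H
  atom 9: C, bond orders sum to 4 (valence 4) → 0 H
  atom 10: O, bond orders sum to 1 (valence 2) → 1 H
  atom 11: O, bond orders sum to 2 (valence 2) → 0 H
  atom 12: C, bond orders sum to 4 (valence 4) → 0 H
  atom 13: Br (halogen, monovalent) → 0 H
  atom 14: C, bond orders sum to 3 (valence 4) → 1 H
  atom 15: Br (halogen, monovalent) → 0 H
Total hydrogens: 12.

12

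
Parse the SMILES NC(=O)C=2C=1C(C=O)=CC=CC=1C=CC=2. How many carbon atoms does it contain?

Count every carbon token in the SMILES (each C, including those in ring-closure positions and inside branches).
Carbon count: 12.

12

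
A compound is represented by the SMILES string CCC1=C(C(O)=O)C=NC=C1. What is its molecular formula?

C8H9NO2

Walk through each heavy atom and fill implicit hydrogens from standard valence (C 4, N 3, O 2, S 2, halogen 1):
  atom 1: C, bond orders sum to 1 (valence 4) → 3 H
  atom 2: C, bond orders sum to 2 (valence 4) → 2 H
  atom 3: C, bond orders sum to 4 (valence 4) → 0 H
  atom 4: C, bond orders sum to 4 (valence 4) → 0 H
  atom 5: C, bond orders sum to 4 (valence 4) → 0 H
  atom 6: O, bond orders sum to 1 (valence 2) → 1 H
  atom 7: O, bond orders sum to 2 (valence 2) → 0 H
  atom 8: C, bond orders sum to 3 (valence 4) → 1 H
  atom 9: N, bond orders sum to 3 (valence 3) → 0 H
  atom 10: C, bond orders sum to 3 (valence 4) → 1 H
  atom 11: C, bond orders sum to 3 (valence 4) → 1 H
Totals → C:8, H:9, N:1, O:2.
In Hill order: C8H9NO2.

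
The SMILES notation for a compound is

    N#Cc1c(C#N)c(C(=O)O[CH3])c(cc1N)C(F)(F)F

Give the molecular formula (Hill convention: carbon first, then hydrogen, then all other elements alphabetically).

C11H6F3N3O2

Walk through each heavy atom and fill implicit hydrogens from standard valence (C 4, N 3, O 2, S 2, halogen 1); for lowercase aromatic atoms, an aromatic c carries 1 H when it has two neighbours and 0 H with three, and aromatic n carries 0 H:
  atom 1: N, bond orders sum to 3 (valence 3) → 0 H
  atom 2: C, bond orders sum to 4 (valence 4) → 0 H
  atom 3: aromatic c, 3 neighbours → 0 H
  atom 4: aromatic c, 3 neighbours → 0 H
  atom 5: C, bond orders sum to 4 (valence 4) → 0 H
  atom 6: N, bond orders sum to 3 (valence 3) → 0 H
  atom 7: aromatic c, 3 neighbours → 0 H
  atom 8: C, bond orders sum to 4 (valence 4) → 0 H
  atom 9: O, bond orders sum to 2 (valence 2) → 0 H
  atom 10: O, bond orders sum to 2 (valence 2) → 0 H
  atom 11: C with explicit H count 3
  atom 12: aromatic c, 3 neighbours → 0 H
  atom 13: aromatic c, 2 neighbours → 1 H
  atom 14: aromatic c, 3 neighbours → 0 H
  atom 15: N, bond orders sum to 1 (valence 3) → 2 H
  atom 16: C, bond orders sum to 4 (valence 4) → 0 H
  atom 17: F (halogen, monovalent) → 0 H
  atom 18: F (halogen, monovalent) → 0 H
  atom 19: F (halogen, monovalent) → 0 H
Totals → C:11, H:6, F:3, N:3, O:2.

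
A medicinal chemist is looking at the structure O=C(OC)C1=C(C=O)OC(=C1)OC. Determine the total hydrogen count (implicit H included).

Walk through each heavy atom and fill implicit hydrogens from standard valence (C 4, N 3, O 2, S 2, halogen 1):
  atom 1: O, bond orders sum to 2 (valence 2) → 0 H
  atom 2: C, bond orders sum to 4 (valence 4) → 0 H
  atom 3: O, bond orders sum to 2 (valence 2) → 0 H
  atom 4: C, bond orders sum to 1 (valence 4) → 3 H
  atom 5: C, bond orders sum to 4 (valence 4) → 0 H
  atom 6: C, bond orders sum to 4 (valence 4) → 0 H
  atom 7: C, bond orders sum to 3 (valence 4) → 1 H
  atom 8: O, bond orders sum to 2 (valence 2) → 0 H
  atom 9: O, bond orders sum to 2 (valence 2) → 0 H
  atom 10: C, bond orders sum to 4 (valence 4) → 0 H
  atom 11: C, bond orders sum to 3 (valence 4) → 1 H
  atom 12: O, bond orders sum to 2 (valence 2) → 0 H
  atom 13: C, bond orders sum to 1 (valence 4) → 3 H
Total hydrogens: 8.

8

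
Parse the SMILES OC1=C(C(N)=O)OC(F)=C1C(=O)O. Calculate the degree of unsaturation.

5

Degree of unsaturation = (number of rings) + (number of π bonds).
Ring closures in the SMILES: 1.
π bonds: 4 double bonds (each 1 DoU) → 4 DoU from unsaturation.
Total DoU = 1 + 4 = 5.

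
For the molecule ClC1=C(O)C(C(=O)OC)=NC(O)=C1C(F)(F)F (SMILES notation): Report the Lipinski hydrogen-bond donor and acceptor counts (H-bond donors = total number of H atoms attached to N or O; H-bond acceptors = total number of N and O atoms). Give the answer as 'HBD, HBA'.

2, 5

Donors: find every N or O and count the H atoms it carries.
  atom 4 (O): bond orders sum to 1 → 1 H
  atom 7 (O): bond orders sum to 2 → 0 H
  atom 8 (O): bond orders sum to 2 → 0 H
  atom 10 (N): bond orders sum to 3 → 0 H
  atom 12 (O): bond orders sum to 1 → 1 H
Lipinski HBD = 2.
Acceptors: N atoms = 1, O atoms = 4 → HBA = 5.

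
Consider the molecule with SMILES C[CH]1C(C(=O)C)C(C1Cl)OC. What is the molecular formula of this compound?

C8H13ClO2

Walk through each heavy atom and fill implicit hydrogens from standard valence (C 4, N 3, O 2, S 2, halogen 1):
  atom 1: C, bond orders sum to 1 (valence 4) → 3 H
  atom 2: C with explicit H count 1
  atom 3: C, bond orders sum to 3 (valence 4) → 1 H
  atom 4: C, bond orders sum to 4 (valence 4) → 0 H
  atom 5: O, bond orders sum to 2 (valence 2) → 0 H
  atom 6: C, bond orders sum to 1 (valence 4) → 3 H
  atom 7: C, bond orders sum to 3 (valence 4) → 1 H
  atom 8: C, bond orders sum to 3 (valence 4) → 1 H
  atom 9: Cl (halogen, monovalent) → 0 H
  atom 10: O, bond orders sum to 2 (valence 2) → 0 H
  atom 11: C, bond orders sum to 1 (valence 4) → 3 H
Totals → C:8, H:13, Cl:1, O:2.
In Hill order: C8H13ClO2.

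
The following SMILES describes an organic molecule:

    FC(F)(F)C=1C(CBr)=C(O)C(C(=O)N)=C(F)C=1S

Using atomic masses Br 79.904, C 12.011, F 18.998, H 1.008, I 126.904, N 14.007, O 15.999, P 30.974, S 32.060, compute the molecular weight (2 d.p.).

348.11 g/mol

First, the molecular formula is C9H6BrF4NO2S (counting implicit H from valence).
  Br: 1 × 79.904 = 79.904
  C: 9 × 12.011 = 108.099
  F: 4 × 18.998 = 75.992
  H: 6 × 1.008 = 6.048
  N: 1 × 14.007 = 14.007
  O: 2 × 15.999 = 31.998
  S: 1 × 32.060 = 32.060
Sum: 1×79.904 + 9×12.011 + 4×18.998 + 6×1.008 + 1×14.007 + 2×15.999 + 1×32.060 = 348.108 → 348.11 g/mol.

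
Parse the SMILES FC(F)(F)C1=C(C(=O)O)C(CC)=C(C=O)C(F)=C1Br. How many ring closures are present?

In SMILES, each pair of matching ring-closure digits denotes one ring-closing bond; the number of such bonds equals the number of independent rings.
Ring-closure bonds here: 1.

1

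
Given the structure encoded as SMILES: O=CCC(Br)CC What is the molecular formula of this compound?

C5H9BrO

Walk through each heavy atom and fill implicit hydrogens from standard valence (C 4, N 3, O 2, S 2, halogen 1):
  atom 1: O, bond orders sum to 2 (valence 2) → 0 H
  atom 2: C, bond orders sum to 3 (valence 4) → 1 H
  atom 3: C, bond orders sum to 2 (valence 4) → 2 H
  atom 4: C, bond orders sum to 3 (valence 4) → 1 H
  atom 5: Br (halogen, monovalent) → 0 H
  atom 6: C, bond orders sum to 2 (valence 4) → 2 H
  atom 7: C, bond orders sum to 1 (valence 4) → 3 H
Totals → C:5, H:9, Br:1, O:1.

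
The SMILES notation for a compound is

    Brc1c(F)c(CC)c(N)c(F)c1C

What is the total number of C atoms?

Count every carbon token in the SMILES (each C, including those in ring-closure positions and inside branches).
Carbon count: 9.

9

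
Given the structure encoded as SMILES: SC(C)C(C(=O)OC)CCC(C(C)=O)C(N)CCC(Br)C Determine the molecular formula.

Walk through each heavy atom and fill implicit hydrogens from standard valence (C 4, N 3, O 2, S 2, halogen 1):
  atom 1: S, bond orders sum to 1 (valence 2) → 1 H
  atom 2: C, bond orders sum to 3 (valence 4) → 1 H
  atom 3: C, bond orders sum to 1 (valence 4) → 3 H
  atom 4: C, bond orders sum to 3 (valence 4) → 1 H
  atom 5: C, bond orders sum to 4 (valence 4) → 0 H
  atom 6: O, bond orders sum to 2 (valence 2) → 0 H
  atom 7: O, bond orders sum to 2 (valence 2) → 0 H
  atom 8: C, bond orders sum to 1 (valence 4) → 3 H
  atom 9: C, bond orders sum to 2 (valence 4) → 2 H
  atom 10: C, bond orders sum to 2 (valence 4) → 2 H
  atom 11: C, bond orders sum to 3 (valence 4) → 1 H
  atom 12: C, bond orders sum to 4 (valence 4) → 0 H
  atom 13: C, bond orders sum to 1 (valence 4) → 3 H
  atom 14: O, bond orders sum to 2 (valence 2) → 0 H
  atom 15: C, bond orders sum to 3 (valence 4) → 1 H
  atom 16: N, bond orders sum to 1 (valence 3) → 2 H
  atom 17: C, bond orders sum to 2 (valence 4) → 2 H
  atom 18: C, bond orders sum to 2 (valence 4) → 2 H
  atom 19: C, bond orders sum to 3 (valence 4) → 1 H
  atom 20: Br (halogen, monovalent) → 0 H
  atom 21: C, bond orders sum to 1 (valence 4) → 3 H
Totals → C:15, H:28, Br:1, N:1, O:3, S:1.
In Hill order: C15H28BrNO3S.

C15H28BrNO3S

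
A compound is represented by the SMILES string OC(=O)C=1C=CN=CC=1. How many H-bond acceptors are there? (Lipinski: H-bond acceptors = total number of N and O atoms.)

3

N atoms: 1; O atoms: 2.
Lipinski HBA = 1 + 2 = 3.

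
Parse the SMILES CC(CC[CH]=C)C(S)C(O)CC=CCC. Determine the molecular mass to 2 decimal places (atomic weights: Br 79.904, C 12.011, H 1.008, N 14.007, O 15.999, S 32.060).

First, the molecular formula is C13H24OS (counting implicit H from valence).
  C: 13 × 12.011 = 156.143
  H: 24 × 1.008 = 24.192
  O: 1 × 15.999 = 15.999
  S: 1 × 32.060 = 32.060
Sum: 13×12.011 + 24×1.008 + 1×15.999 + 1×32.060 = 228.394 → 228.39 g/mol.

228.39 g/mol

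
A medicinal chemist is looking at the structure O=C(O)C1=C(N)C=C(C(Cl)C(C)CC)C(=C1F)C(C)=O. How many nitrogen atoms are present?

Scan the SMILES for N atoms (remember two-letter symbols like Cl and Br are single atoms).
Nitrogen count: 1.

1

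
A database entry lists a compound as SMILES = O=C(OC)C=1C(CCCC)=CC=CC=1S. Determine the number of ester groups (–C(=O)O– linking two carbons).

The ester motif appears at heavy-atom position 2 in the SMILES.
Other groups present: 1 thiol.
Ester count: 1.

1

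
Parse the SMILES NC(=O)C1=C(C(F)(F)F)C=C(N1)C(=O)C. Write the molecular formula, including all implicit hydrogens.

C8H7F3N2O2

Walk through each heavy atom and fill implicit hydrogens from standard valence (C 4, N 3, O 2, S 2, halogen 1):
  atom 1: N, bond orders sum to 1 (valence 3) → 2 H
  atom 2: C, bond orders sum to 4 (valence 4) → 0 H
  atom 3: O, bond orders sum to 2 (valence 2) → 0 H
  atom 4: C, bond orders sum to 4 (valence 4) → 0 H
  atom 5: C, bond orders sum to 4 (valence 4) → 0 H
  atom 6: C, bond orders sum to 4 (valence 4) → 0 H
  atom 7: F (halogen, monovalent) → 0 H
  atom 8: F (halogen, monovalent) → 0 H
  atom 9: F (halogen, monovalent) → 0 H
  atom 10: C, bond orders sum to 3 (valence 4) → 1 H
  atom 11: C, bond orders sum to 4 (valence 4) → 0 H
  atom 12: N, bond orders sum to 2 (valence 3) → 1 H
  atom 13: C, bond orders sum to 4 (valence 4) → 0 H
  atom 14: O, bond orders sum to 2 (valence 2) → 0 H
  atom 15: C, bond orders sum to 1 (valence 4) → 3 H
Totals → C:8, H:7, F:3, N:2, O:2.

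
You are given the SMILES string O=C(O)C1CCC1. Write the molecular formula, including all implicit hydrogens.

Walk through each heavy atom and fill implicit hydrogens from standard valence (C 4, N 3, O 2, S 2, halogen 1):
  atom 1: O, bond orders sum to 2 (valence 2) → 0 H
  atom 2: C, bond orders sum to 4 (valence 4) → 0 H
  atom 3: O, bond orders sum to 1 (valence 2) → 1 H
  atom 4: C, bond orders sum to 3 (valence 4) → 1 H
  atom 5: C, bond orders sum to 2 (valence 4) → 2 H
  atom 6: C, bond orders sum to 2 (valence 4) → 2 H
  atom 7: C, bond orders sum to 2 (valence 4) → 2 H
Totals → C:5, H:8, O:2.
In Hill order: C5H8O2.

C5H8O2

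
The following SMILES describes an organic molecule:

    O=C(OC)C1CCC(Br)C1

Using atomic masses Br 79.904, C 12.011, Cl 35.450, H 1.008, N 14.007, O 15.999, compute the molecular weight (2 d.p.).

First, the molecular formula is C7H11BrO2 (counting implicit H from valence).
  Br: 1 × 79.904 = 79.904
  C: 7 × 12.011 = 84.077
  H: 11 × 1.008 = 11.088
  O: 2 × 15.999 = 31.998
Sum: 1×79.904 + 7×12.011 + 11×1.008 + 2×15.999 = 207.067 → 207.07 g/mol.

207.07 g/mol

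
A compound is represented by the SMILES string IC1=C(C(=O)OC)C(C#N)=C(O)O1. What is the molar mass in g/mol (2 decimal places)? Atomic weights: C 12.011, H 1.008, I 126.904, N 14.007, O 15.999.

293.02 g/mol

First, the molecular formula is C7H4INO4 (counting implicit H from valence).
  C: 7 × 12.011 = 84.077
  H: 4 × 1.008 = 4.032
  I: 1 × 126.904 = 126.904
  N: 1 × 14.007 = 14.007
  O: 4 × 15.999 = 63.996
Sum: 7×12.011 + 4×1.008 + 1×126.904 + 1×14.007 + 4×15.999 = 293.016 → 293.02 g/mol.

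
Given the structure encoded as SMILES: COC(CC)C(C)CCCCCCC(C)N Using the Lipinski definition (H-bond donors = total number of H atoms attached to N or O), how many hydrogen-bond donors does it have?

2

Donors: find every N or O and count the H atoms it carries.
  atom 2 (O): bond orders sum to 2 → 0 H
  atom 16 (N): bond orders sum to 1 → 2 H
Lipinski HBD = 2.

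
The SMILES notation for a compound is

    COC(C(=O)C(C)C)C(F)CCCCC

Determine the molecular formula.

Walk through each heavy atom and fill implicit hydrogens from standard valence (C 4, N 3, O 2, S 2, halogen 1):
  atom 1: C, bond orders sum to 1 (valence 4) → 3 H
  atom 2: O, bond orders sum to 2 (valence 2) → 0 H
  atom 3: C, bond orders sum to 3 (valence 4) → 1 H
  atom 4: C, bond orders sum to 4 (valence 4) → 0 H
  atom 5: O, bond orders sum to 2 (valence 2) → 0 H
  atom 6: C, bond orders sum to 3 (valence 4) → 1 H
  atom 7: C, bond orders sum to 1 (valence 4) → 3 H
  atom 8: C, bond orders sum to 1 (valence 4) → 3 H
  atom 9: C, bond orders sum to 3 (valence 4) → 1 H
  atom 10: F (halogen, monovalent) → 0 H
  atom 11: C, bond orders sum to 2 (valence 4) → 2 H
  atom 12: C, bond orders sum to 2 (valence 4) → 2 H
  atom 13: C, bond orders sum to 2 (valence 4) → 2 H
  atom 14: C, bond orders sum to 2 (valence 4) → 2 H
  atom 15: C, bond orders sum to 1 (valence 4) → 3 H
Totals → C:12, H:23, F:1, O:2.
In Hill order: C12H23FO2.

C12H23FO2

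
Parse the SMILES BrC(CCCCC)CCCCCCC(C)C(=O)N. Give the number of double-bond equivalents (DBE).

1

Degree of unsaturation = (number of rings) + (number of π bonds).
Ring closures in the SMILES: 0.
π bonds: 1 double bond (each 1 DoU) → 1 DoU from unsaturation.
Total DoU = 0 + 1 = 1.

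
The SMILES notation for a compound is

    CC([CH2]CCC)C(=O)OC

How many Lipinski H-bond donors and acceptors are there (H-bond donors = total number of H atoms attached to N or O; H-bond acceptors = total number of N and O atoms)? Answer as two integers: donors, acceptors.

Donors: find every N or O and count the H atoms it carries.
  atom 8 (O): bond orders sum to 2 → 0 H
  atom 9 (O): bond orders sum to 2 → 0 H
Lipinski HBD = 0.
Acceptors: N atoms = 0, O atoms = 2 → HBA = 2.

0, 2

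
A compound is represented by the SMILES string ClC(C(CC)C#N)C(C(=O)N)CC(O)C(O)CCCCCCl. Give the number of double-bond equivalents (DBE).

Degree of unsaturation = (number of rings) + (number of π bonds).
Ring closures in the SMILES: 0.
π bonds: 1 double bond (each 1 DoU), 1 triple bond (each 2 DoU) → 3 DoU from unsaturation.
Total DoU = 0 + 3 = 3.

3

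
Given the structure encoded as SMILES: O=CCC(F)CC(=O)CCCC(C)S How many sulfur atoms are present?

1

Scan the SMILES for S atoms (remember two-letter symbols like Cl and Br are single atoms).
Sulfur count: 1.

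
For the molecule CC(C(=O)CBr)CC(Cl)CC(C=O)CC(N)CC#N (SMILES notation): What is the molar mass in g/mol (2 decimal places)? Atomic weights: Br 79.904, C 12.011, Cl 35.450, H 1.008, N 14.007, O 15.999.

First, the molecular formula is C13H20BrClN2O2 (counting implicit H from valence).
  Br: 1 × 79.904 = 79.904
  C: 13 × 12.011 = 156.143
  Cl: 1 × 35.450 = 35.450
  H: 20 × 1.008 = 20.160
  N: 2 × 14.007 = 28.014
  O: 2 × 15.999 = 31.998
Sum: 1×79.904 + 13×12.011 + 1×35.450 + 20×1.008 + 2×14.007 + 2×15.999 = 351.669 → 351.67 g/mol.

351.67 g/mol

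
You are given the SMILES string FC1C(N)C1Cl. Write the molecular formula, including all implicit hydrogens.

Walk through each heavy atom and fill implicit hydrogens from standard valence (C 4, N 3, O 2, S 2, halogen 1):
  atom 1: F (halogen, monovalent) → 0 H
  atom 2: C, bond orders sum to 3 (valence 4) → 1 H
  atom 3: C, bond orders sum to 3 (valence 4) → 1 H
  atom 4: N, bond orders sum to 1 (valence 3) → 2 H
  atom 5: C, bond orders sum to 3 (valence 4) → 1 H
  atom 6: Cl (halogen, monovalent) → 0 H
Totals → C:3, H:5, Cl:1, F:1, N:1.
In Hill order: C3H5ClFN.

C3H5ClFN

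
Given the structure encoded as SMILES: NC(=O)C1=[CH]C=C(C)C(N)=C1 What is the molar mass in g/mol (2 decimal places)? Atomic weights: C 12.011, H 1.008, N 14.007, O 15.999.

150.18 g/mol

First, the molecular formula is C8H10N2O (counting implicit H from valence).
  C: 8 × 12.011 = 96.088
  H: 10 × 1.008 = 10.080
  N: 2 × 14.007 = 28.014
  O: 1 × 15.999 = 15.999
Sum: 8×12.011 + 10×1.008 + 2×14.007 + 1×15.999 = 150.181 → 150.18 g/mol.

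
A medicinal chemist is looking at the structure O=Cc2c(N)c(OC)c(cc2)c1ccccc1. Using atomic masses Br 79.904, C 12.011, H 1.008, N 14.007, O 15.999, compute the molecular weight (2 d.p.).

227.26 g/mol

First, the molecular formula is C14H13NO2 (counting implicit H from valence).
  C: 14 × 12.011 = 168.154
  H: 13 × 1.008 = 13.104
  N: 1 × 14.007 = 14.007
  O: 2 × 15.999 = 31.998
Sum: 14×12.011 + 13×1.008 + 1×14.007 + 2×15.999 = 227.263 → 227.26 g/mol.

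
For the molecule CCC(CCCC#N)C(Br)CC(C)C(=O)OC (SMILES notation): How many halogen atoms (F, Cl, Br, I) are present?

Halogen atoms appear at heavy-atom position 10 (1×Br).
Other groups present: 1 ester, 1 nitrile.
Halogen count: 1.

1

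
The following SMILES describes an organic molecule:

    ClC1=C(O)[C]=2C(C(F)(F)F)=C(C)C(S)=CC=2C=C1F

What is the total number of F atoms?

Scan the SMILES for F atoms (remember two-letter symbols like Cl and Br are single atoms).
Fluorine count: 4.

4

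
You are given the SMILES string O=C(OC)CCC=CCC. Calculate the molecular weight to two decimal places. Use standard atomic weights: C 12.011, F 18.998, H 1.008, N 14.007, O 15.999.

142.20 g/mol

First, the molecular formula is C8H14O2 (counting implicit H from valence).
  C: 8 × 12.011 = 96.088
  H: 14 × 1.008 = 14.112
  O: 2 × 15.999 = 31.998
Sum: 8×12.011 + 14×1.008 + 2×15.999 = 142.198 → 142.20 g/mol.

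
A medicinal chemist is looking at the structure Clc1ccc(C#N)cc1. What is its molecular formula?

Walk through each heavy atom and fill implicit hydrogens from standard valence (C 4, N 3, O 2, S 2, halogen 1); for lowercase aromatic atoms, an aromatic c carries 1 H when it has two neighbours and 0 H with three, and aromatic n carries 0 H:
  atom 1: Cl (halogen, monovalent) → 0 H
  atom 2: aromatic c, 3 neighbours → 0 H
  atom 3: aromatic c, 2 neighbours → 1 H
  atom 4: aromatic c, 2 neighbours → 1 H
  atom 5: aromatic c, 3 neighbours → 0 H
  atom 6: C, bond orders sum to 4 (valence 4) → 0 H
  atom 7: N, bond orders sum to 3 (valence 3) → 0 H
  atom 8: aromatic c, 2 neighbours → 1 H
  atom 9: aromatic c, 2 neighbours → 1 H
Totals → C:7, H:4, Cl:1, N:1.

C7H4ClN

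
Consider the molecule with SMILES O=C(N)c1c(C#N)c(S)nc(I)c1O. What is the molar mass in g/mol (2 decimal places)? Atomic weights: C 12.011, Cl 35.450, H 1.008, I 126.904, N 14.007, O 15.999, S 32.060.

First, the molecular formula is C7H4IN3O2S (counting implicit H from valence).
  C: 7 × 12.011 = 84.077
  H: 4 × 1.008 = 4.032
  I: 1 × 126.904 = 126.904
  N: 3 × 14.007 = 42.021
  O: 2 × 15.999 = 31.998
  S: 1 × 32.060 = 32.060
Sum: 7×12.011 + 4×1.008 + 1×126.904 + 3×14.007 + 2×15.999 + 1×32.060 = 321.092 → 321.09 g/mol.

321.09 g/mol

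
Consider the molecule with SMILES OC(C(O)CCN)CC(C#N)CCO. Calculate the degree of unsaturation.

2

Molecular formula: C9H18N2O3.
DoU = (2C + 2 + N − H − X) / 2, where X is the halogen count and O/S are ignored.
    = (2·9 + 2 + 2 − 18 − 0) / 2 = 4 / 2 = 2.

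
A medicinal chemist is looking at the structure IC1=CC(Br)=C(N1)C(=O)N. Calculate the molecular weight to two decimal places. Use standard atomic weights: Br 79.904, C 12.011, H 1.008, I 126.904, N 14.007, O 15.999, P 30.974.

First, the molecular formula is C5H4BrIN2O (counting implicit H from valence).
  Br: 1 × 79.904 = 79.904
  C: 5 × 12.011 = 60.055
  H: 4 × 1.008 = 4.032
  I: 1 × 126.904 = 126.904
  N: 2 × 14.007 = 28.014
  O: 1 × 15.999 = 15.999
Sum: 1×79.904 + 5×12.011 + 4×1.008 + 1×126.904 + 2×14.007 + 1×15.999 = 314.908 → 314.91 g/mol.

314.91 g/mol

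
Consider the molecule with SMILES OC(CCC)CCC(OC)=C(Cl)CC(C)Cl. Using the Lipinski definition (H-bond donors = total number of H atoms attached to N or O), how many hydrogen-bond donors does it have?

Donors: find every N or O and count the H atoms it carries.
  atom 1 (O): bond orders sum to 1 → 1 H
  atom 9 (O): bond orders sum to 2 → 0 H
Lipinski HBD = 1.

1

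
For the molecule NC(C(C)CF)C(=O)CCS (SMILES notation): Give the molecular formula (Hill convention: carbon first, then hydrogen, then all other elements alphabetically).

C7H14FNOS

Walk through each heavy atom and fill implicit hydrogens from standard valence (C 4, N 3, O 2, S 2, halogen 1):
  atom 1: N, bond orders sum to 1 (valence 3) → 2 H
  atom 2: C, bond orders sum to 3 (valence 4) → 1 H
  atom 3: C, bond orders sum to 3 (valence 4) → 1 H
  atom 4: C, bond orders sum to 1 (valence 4) → 3 H
  atom 5: C, bond orders sum to 2 (valence 4) → 2 H
  atom 6: F (halogen, monovalent) → 0 H
  atom 7: C, bond orders sum to 4 (valence 4) → 0 H
  atom 8: O, bond orders sum to 2 (valence 2) → 0 H
  atom 9: C, bond orders sum to 2 (valence 4) → 2 H
  atom 10: C, bond orders sum to 2 (valence 4) → 2 H
  atom 11: S, bond orders sum to 1 (valence 2) → 1 H
Totals → C:7, H:14, F:1, N:1, O:1, S:1.
In Hill order: C7H14FNOS.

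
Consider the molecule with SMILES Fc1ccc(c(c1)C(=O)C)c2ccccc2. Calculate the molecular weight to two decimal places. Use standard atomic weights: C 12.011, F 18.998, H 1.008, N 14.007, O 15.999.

First, the molecular formula is C14H11FO (counting implicit H from valence).
  C: 14 × 12.011 = 168.154
  F: 1 × 18.998 = 18.998
  H: 11 × 1.008 = 11.088
  O: 1 × 15.999 = 15.999
Sum: 14×12.011 + 1×18.998 + 11×1.008 + 1×15.999 = 214.239 → 214.24 g/mol.

214.24 g/mol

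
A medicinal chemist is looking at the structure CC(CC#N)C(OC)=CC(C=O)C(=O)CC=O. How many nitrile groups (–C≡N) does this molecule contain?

1

The nitrile motif appears at heavy-atom position 4 in the SMILES.
Other groups present: 2 aldehyde, 1 alkene, 1 ether, 1 ketone.
Nitrile count: 1.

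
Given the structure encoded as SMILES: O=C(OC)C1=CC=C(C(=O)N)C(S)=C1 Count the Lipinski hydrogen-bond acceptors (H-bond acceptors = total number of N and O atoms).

N atoms: 1; O atoms: 3.
Lipinski HBA = 1 + 3 = 4.

4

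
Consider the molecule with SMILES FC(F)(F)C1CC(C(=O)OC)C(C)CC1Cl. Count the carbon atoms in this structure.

Count every carbon token in the SMILES (each C, including those in ring-closure positions and inside branches).
Carbon count: 10.

10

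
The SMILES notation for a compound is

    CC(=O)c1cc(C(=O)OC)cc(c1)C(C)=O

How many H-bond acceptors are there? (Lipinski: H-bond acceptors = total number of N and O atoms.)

N atoms: 0; O atoms: 4.
Lipinski HBA = 0 + 4 = 4.

4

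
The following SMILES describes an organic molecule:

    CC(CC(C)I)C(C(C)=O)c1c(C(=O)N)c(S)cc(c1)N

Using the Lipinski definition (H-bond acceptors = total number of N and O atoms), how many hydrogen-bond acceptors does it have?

4

N atoms: 2; O atoms: 2.
Lipinski HBA = 2 + 2 = 4.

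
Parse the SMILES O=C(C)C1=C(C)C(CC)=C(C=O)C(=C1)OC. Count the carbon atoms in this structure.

Count every carbon token in the SMILES (each C, including those in ring-closure positions and inside branches).
Carbon count: 13.

13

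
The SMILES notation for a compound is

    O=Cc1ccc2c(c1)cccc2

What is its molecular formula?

C11H8O

Walk through each heavy atom and fill implicit hydrogens from standard valence (C 4, N 3, O 2, S 2, halogen 1); for lowercase aromatic atoms, an aromatic c carries 1 H when it has two neighbours and 0 H with three, and aromatic n carries 0 H:
  atom 1: O, bond orders sum to 2 (valence 2) → 0 H
  atom 2: C, bond orders sum to 3 (valence 4) → 1 H
  atom 3: aromatic c, 3 neighbours → 0 H
  atom 4: aromatic c, 2 neighbours → 1 H
  atom 5: aromatic c, 2 neighbours → 1 H
  atom 6: aromatic c, 3 neighbours → 0 H
  atom 7: aromatic c, 3 neighbours → 0 H
  atom 8: aromatic c, 2 neighbours → 1 H
  atom 9: aromatic c, 2 neighbours → 1 H
  atom 10: aromatic c, 2 neighbours → 1 H
  atom 11: aromatic c, 2 neighbours → 1 H
  atom 12: aromatic c, 2 neighbours → 1 H
Totals → C:11, H:8, O:1.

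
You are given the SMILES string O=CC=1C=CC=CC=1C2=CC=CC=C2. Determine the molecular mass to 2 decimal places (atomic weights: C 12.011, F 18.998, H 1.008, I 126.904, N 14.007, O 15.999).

First, the molecular formula is C13H10O (counting implicit H from valence).
  C: 13 × 12.011 = 156.143
  H: 10 × 1.008 = 10.080
  O: 1 × 15.999 = 15.999
Sum: 13×12.011 + 10×1.008 + 1×15.999 = 182.222 → 182.22 g/mol.

182.22 g/mol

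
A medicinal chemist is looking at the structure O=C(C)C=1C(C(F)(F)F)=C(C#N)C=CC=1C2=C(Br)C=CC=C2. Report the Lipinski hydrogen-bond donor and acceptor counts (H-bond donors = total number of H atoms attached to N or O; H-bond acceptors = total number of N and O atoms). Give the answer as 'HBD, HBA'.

0, 2

Donors: find every N or O and count the H atoms it carries.
  atom 1 (O): bond orders sum to 2 → 0 H
  atom 12 (N): bond orders sum to 3 → 0 H
Lipinski HBD = 0.
Acceptors: N atoms = 1, O atoms = 1 → HBA = 2.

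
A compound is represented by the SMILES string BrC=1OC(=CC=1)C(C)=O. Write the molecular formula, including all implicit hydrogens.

C6H5BrO2

Walk through each heavy atom and fill implicit hydrogens from standard valence (C 4, N 3, O 2, S 2, halogen 1):
  atom 1: Br (halogen, monovalent) → 0 H
  atom 2: C, bond orders sum to 4 (valence 4) → 0 H
  atom 3: O, bond orders sum to 2 (valence 2) → 0 H
  atom 4: C, bond orders sum to 4 (valence 4) → 0 H
  atom 5: C, bond orders sum to 3 (valence 4) → 1 H
  atom 6: C, bond orders sum to 3 (valence 4) → 1 H
  atom 7: C, bond orders sum to 4 (valence 4) → 0 H
  atom 8: C, bond orders sum to 1 (valence 4) → 3 H
  atom 9: O, bond orders sum to 2 (valence 2) → 0 H
Totals → C:6, H:5, Br:1, O:2.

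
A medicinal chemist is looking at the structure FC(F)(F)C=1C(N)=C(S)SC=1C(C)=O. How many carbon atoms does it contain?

Count every carbon token in the SMILES (each C, including those in ring-closure positions and inside branches).
Carbon count: 7.

7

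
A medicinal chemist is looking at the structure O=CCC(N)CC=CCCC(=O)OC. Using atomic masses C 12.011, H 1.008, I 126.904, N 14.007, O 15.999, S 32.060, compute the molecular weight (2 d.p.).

First, the molecular formula is C10H17NO3 (counting implicit H from valence).
  C: 10 × 12.011 = 120.110
  H: 17 × 1.008 = 17.136
  N: 1 × 14.007 = 14.007
  O: 3 × 15.999 = 47.997
Sum: 10×12.011 + 17×1.008 + 1×14.007 + 3×15.999 = 199.250 → 199.25 g/mol.

199.25 g/mol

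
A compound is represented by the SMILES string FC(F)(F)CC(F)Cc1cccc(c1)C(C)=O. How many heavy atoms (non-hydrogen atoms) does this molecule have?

17

Every atom symbol written in the SMILES (organic subset) is one heavy atom; implicit H are not written.
Heavy atoms by element → C:12, F:4, O:1.
Total: 17.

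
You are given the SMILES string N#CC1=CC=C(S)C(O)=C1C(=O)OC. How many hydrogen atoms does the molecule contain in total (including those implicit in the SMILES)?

7

Walk through each heavy atom and fill implicit hydrogens from standard valence (C 4, N 3, O 2, S 2, halogen 1):
  atom 1: N, bond orders sum to 3 (valence 3) → 0 H
  atom 2: C, bond orders sum to 4 (valence 4) → 0 H
  atom 3: C, bond orders sum to 4 (valence 4) → 0 H
  atom 4: C, bond orders sum to 3 (valence 4) → 1 H
  atom 5: C, bond orders sum to 3 (valence 4) → 1 H
  atom 6: C, bond orders sum to 4 (valence 4) → 0 H
  atom 7: S, bond orders sum to 1 (valence 2) → 1 H
  atom 8: C, bond orders sum to 4 (valence 4) → 0 H
  atom 9: O, bond orders sum to 1 (valence 2) → 1 H
  atom 10: C, bond orders sum to 4 (valence 4) → 0 H
  atom 11: C, bond orders sum to 4 (valence 4) → 0 H
  atom 12: O, bond orders sum to 2 (valence 2) → 0 H
  atom 13: O, bond orders sum to 2 (valence 2) → 0 H
  atom 14: C, bond orders sum to 1 (valence 4) → 3 H
Total hydrogens: 7.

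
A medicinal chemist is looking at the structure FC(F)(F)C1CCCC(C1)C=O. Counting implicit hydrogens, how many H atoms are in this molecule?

11

Walk through each heavy atom and fill implicit hydrogens from standard valence (C 4, N 3, O 2, S 2, halogen 1):
  atom 1: F (halogen, monovalent) → 0 H
  atom 2: C, bond orders sum to 4 (valence 4) → 0 H
  atom 3: F (halogen, monovalent) → 0 H
  atom 4: F (halogen, monovalent) → 0 H
  atom 5: C, bond orders sum to 3 (valence 4) → 1 H
  atom 6: C, bond orders sum to 2 (valence 4) → 2 H
  atom 7: C, bond orders sum to 2 (valence 4) → 2 H
  atom 8: C, bond orders sum to 2 (valence 4) → 2 H
  atom 9: C, bond orders sum to 3 (valence 4) → 1 H
  atom 10: C, bond orders sum to 2 (valence 4) → 2 H
  atom 11: C, bond orders sum to 3 (valence 4) → 1 H
  atom 12: O, bond orders sum to 2 (valence 2) → 0 H
Total hydrogens: 11.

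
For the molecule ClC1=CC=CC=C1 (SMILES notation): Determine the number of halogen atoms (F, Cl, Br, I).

Halogen atoms appear at heavy-atom position 1 (1×Cl).
Halogen count: 1.

1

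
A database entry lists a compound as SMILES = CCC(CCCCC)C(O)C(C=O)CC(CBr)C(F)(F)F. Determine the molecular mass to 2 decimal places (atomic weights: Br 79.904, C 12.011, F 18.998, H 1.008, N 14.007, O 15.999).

First, the molecular formula is C15H26BrF3O2 (counting implicit H from valence).
  Br: 1 × 79.904 = 79.904
  C: 15 × 12.011 = 180.165
  F: 3 × 18.998 = 56.994
  H: 26 × 1.008 = 26.208
  O: 2 × 15.999 = 31.998
Sum: 1×79.904 + 15×12.011 + 3×18.998 + 26×1.008 + 2×15.999 = 375.269 → 375.27 g/mol.

375.27 g/mol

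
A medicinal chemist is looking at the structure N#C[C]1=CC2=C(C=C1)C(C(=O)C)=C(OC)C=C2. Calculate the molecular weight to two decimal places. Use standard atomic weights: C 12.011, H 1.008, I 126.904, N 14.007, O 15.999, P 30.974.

First, the molecular formula is C14H11NO2 (counting implicit H from valence).
  C: 14 × 12.011 = 168.154
  H: 11 × 1.008 = 11.088
  N: 1 × 14.007 = 14.007
  O: 2 × 15.999 = 31.998
Sum: 14×12.011 + 11×1.008 + 1×14.007 + 2×15.999 = 225.247 → 225.25 g/mol.

225.25 g/mol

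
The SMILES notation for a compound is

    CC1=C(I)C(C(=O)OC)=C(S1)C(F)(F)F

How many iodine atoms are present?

1

Scan the SMILES for I atoms (remember two-letter symbols like Cl and Br are single atoms).
Iodine count: 1.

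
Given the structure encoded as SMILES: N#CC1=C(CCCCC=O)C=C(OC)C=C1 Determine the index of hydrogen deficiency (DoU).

Molecular formula: C13H15NO2.
DoU = (2C + 2 + N − H − X) / 2, where X is the halogen count and O/S are ignored.
    = (2·13 + 2 + 1 − 15 − 0) / 2 = 14 / 2 = 7.

7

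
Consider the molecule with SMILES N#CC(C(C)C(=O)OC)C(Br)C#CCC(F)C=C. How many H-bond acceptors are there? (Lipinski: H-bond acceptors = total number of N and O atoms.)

3

N atoms: 1; O atoms: 2.
Lipinski HBA = 1 + 2 = 3.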